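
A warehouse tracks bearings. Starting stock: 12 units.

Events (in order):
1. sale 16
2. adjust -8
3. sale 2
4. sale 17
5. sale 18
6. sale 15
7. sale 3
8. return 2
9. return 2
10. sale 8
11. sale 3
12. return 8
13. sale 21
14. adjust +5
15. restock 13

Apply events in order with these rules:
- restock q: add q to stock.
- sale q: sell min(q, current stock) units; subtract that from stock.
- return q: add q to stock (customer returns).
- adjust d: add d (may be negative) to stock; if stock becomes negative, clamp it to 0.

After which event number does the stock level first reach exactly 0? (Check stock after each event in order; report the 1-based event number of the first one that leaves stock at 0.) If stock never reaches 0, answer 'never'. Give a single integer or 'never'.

Answer: 1

Derivation:
Processing events:
Start: stock = 12
  Event 1 (sale 16): sell min(16,12)=12. stock: 12 - 12 = 0. total_sold = 12
  Event 2 (adjust -8): 0 + -8 = 0 (clamped to 0)
  Event 3 (sale 2): sell min(2,0)=0. stock: 0 - 0 = 0. total_sold = 12
  Event 4 (sale 17): sell min(17,0)=0. stock: 0 - 0 = 0. total_sold = 12
  Event 5 (sale 18): sell min(18,0)=0. stock: 0 - 0 = 0. total_sold = 12
  Event 6 (sale 15): sell min(15,0)=0. stock: 0 - 0 = 0. total_sold = 12
  Event 7 (sale 3): sell min(3,0)=0. stock: 0 - 0 = 0. total_sold = 12
  Event 8 (return 2): 0 + 2 = 2
  Event 9 (return 2): 2 + 2 = 4
  Event 10 (sale 8): sell min(8,4)=4. stock: 4 - 4 = 0. total_sold = 16
  Event 11 (sale 3): sell min(3,0)=0. stock: 0 - 0 = 0. total_sold = 16
  Event 12 (return 8): 0 + 8 = 8
  Event 13 (sale 21): sell min(21,8)=8. stock: 8 - 8 = 0. total_sold = 24
  Event 14 (adjust +5): 0 + 5 = 5
  Event 15 (restock 13): 5 + 13 = 18
Final: stock = 18, total_sold = 24

First zero at event 1.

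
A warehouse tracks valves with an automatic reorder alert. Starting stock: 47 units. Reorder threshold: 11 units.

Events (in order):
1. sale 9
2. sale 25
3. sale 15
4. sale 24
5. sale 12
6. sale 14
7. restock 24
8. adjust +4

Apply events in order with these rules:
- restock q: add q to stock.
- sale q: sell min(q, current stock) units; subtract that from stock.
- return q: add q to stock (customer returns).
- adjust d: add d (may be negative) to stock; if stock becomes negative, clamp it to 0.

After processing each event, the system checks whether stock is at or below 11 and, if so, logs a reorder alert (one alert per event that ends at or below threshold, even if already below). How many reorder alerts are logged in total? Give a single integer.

Processing events:
Start: stock = 47
  Event 1 (sale 9): sell min(9,47)=9. stock: 47 - 9 = 38. total_sold = 9
  Event 2 (sale 25): sell min(25,38)=25. stock: 38 - 25 = 13. total_sold = 34
  Event 3 (sale 15): sell min(15,13)=13. stock: 13 - 13 = 0. total_sold = 47
  Event 4 (sale 24): sell min(24,0)=0. stock: 0 - 0 = 0. total_sold = 47
  Event 5 (sale 12): sell min(12,0)=0. stock: 0 - 0 = 0. total_sold = 47
  Event 6 (sale 14): sell min(14,0)=0. stock: 0 - 0 = 0. total_sold = 47
  Event 7 (restock 24): 0 + 24 = 24
  Event 8 (adjust +4): 24 + 4 = 28
Final: stock = 28, total_sold = 47

Checking against threshold 11:
  After event 1: stock=38 > 11
  After event 2: stock=13 > 11
  After event 3: stock=0 <= 11 -> ALERT
  After event 4: stock=0 <= 11 -> ALERT
  After event 5: stock=0 <= 11 -> ALERT
  After event 6: stock=0 <= 11 -> ALERT
  After event 7: stock=24 > 11
  After event 8: stock=28 > 11
Alert events: [3, 4, 5, 6]. Count = 4

Answer: 4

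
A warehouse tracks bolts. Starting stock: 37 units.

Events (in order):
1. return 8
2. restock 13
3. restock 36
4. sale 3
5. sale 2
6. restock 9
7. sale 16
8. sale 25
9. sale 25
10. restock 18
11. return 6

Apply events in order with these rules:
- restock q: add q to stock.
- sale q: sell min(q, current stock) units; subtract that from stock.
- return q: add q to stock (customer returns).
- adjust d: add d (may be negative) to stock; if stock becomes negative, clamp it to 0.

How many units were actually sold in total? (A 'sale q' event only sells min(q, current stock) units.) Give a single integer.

Processing events:
Start: stock = 37
  Event 1 (return 8): 37 + 8 = 45
  Event 2 (restock 13): 45 + 13 = 58
  Event 3 (restock 36): 58 + 36 = 94
  Event 4 (sale 3): sell min(3,94)=3. stock: 94 - 3 = 91. total_sold = 3
  Event 5 (sale 2): sell min(2,91)=2. stock: 91 - 2 = 89. total_sold = 5
  Event 6 (restock 9): 89 + 9 = 98
  Event 7 (sale 16): sell min(16,98)=16. stock: 98 - 16 = 82. total_sold = 21
  Event 8 (sale 25): sell min(25,82)=25. stock: 82 - 25 = 57. total_sold = 46
  Event 9 (sale 25): sell min(25,57)=25. stock: 57 - 25 = 32. total_sold = 71
  Event 10 (restock 18): 32 + 18 = 50
  Event 11 (return 6): 50 + 6 = 56
Final: stock = 56, total_sold = 71

Answer: 71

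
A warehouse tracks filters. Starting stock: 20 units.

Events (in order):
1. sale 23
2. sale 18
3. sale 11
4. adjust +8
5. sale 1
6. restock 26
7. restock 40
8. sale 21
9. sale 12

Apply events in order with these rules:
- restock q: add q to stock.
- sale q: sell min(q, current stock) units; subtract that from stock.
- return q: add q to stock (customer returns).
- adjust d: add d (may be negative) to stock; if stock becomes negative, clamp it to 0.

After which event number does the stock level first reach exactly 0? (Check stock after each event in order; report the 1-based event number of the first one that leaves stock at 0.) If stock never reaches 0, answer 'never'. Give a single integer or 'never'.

Answer: 1

Derivation:
Processing events:
Start: stock = 20
  Event 1 (sale 23): sell min(23,20)=20. stock: 20 - 20 = 0. total_sold = 20
  Event 2 (sale 18): sell min(18,0)=0. stock: 0 - 0 = 0. total_sold = 20
  Event 3 (sale 11): sell min(11,0)=0. stock: 0 - 0 = 0. total_sold = 20
  Event 4 (adjust +8): 0 + 8 = 8
  Event 5 (sale 1): sell min(1,8)=1. stock: 8 - 1 = 7. total_sold = 21
  Event 6 (restock 26): 7 + 26 = 33
  Event 7 (restock 40): 33 + 40 = 73
  Event 8 (sale 21): sell min(21,73)=21. stock: 73 - 21 = 52. total_sold = 42
  Event 9 (sale 12): sell min(12,52)=12. stock: 52 - 12 = 40. total_sold = 54
Final: stock = 40, total_sold = 54

First zero at event 1.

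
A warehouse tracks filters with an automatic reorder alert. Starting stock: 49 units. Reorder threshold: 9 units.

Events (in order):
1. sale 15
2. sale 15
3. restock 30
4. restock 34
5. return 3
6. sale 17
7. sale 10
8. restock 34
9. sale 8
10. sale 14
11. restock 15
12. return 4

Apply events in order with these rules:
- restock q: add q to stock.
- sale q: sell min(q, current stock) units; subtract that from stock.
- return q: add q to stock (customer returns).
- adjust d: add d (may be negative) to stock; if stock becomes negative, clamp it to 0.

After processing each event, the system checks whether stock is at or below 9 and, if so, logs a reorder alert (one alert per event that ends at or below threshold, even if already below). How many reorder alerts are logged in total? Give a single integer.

Processing events:
Start: stock = 49
  Event 1 (sale 15): sell min(15,49)=15. stock: 49 - 15 = 34. total_sold = 15
  Event 2 (sale 15): sell min(15,34)=15. stock: 34 - 15 = 19. total_sold = 30
  Event 3 (restock 30): 19 + 30 = 49
  Event 4 (restock 34): 49 + 34 = 83
  Event 5 (return 3): 83 + 3 = 86
  Event 6 (sale 17): sell min(17,86)=17. stock: 86 - 17 = 69. total_sold = 47
  Event 7 (sale 10): sell min(10,69)=10. stock: 69 - 10 = 59. total_sold = 57
  Event 8 (restock 34): 59 + 34 = 93
  Event 9 (sale 8): sell min(8,93)=8. stock: 93 - 8 = 85. total_sold = 65
  Event 10 (sale 14): sell min(14,85)=14. stock: 85 - 14 = 71. total_sold = 79
  Event 11 (restock 15): 71 + 15 = 86
  Event 12 (return 4): 86 + 4 = 90
Final: stock = 90, total_sold = 79

Checking against threshold 9:
  After event 1: stock=34 > 9
  After event 2: stock=19 > 9
  After event 3: stock=49 > 9
  After event 4: stock=83 > 9
  After event 5: stock=86 > 9
  After event 6: stock=69 > 9
  After event 7: stock=59 > 9
  After event 8: stock=93 > 9
  After event 9: stock=85 > 9
  After event 10: stock=71 > 9
  After event 11: stock=86 > 9
  After event 12: stock=90 > 9
Alert events: []. Count = 0

Answer: 0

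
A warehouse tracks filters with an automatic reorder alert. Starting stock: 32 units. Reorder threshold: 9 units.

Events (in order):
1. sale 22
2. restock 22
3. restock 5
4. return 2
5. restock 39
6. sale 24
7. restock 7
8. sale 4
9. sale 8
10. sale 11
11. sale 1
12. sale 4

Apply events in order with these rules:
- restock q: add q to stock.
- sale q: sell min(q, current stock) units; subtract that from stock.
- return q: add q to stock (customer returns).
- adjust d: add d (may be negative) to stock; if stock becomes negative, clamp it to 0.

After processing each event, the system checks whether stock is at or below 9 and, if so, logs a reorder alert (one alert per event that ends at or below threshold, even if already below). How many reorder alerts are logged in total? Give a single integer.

Answer: 0

Derivation:
Processing events:
Start: stock = 32
  Event 1 (sale 22): sell min(22,32)=22. stock: 32 - 22 = 10. total_sold = 22
  Event 2 (restock 22): 10 + 22 = 32
  Event 3 (restock 5): 32 + 5 = 37
  Event 4 (return 2): 37 + 2 = 39
  Event 5 (restock 39): 39 + 39 = 78
  Event 6 (sale 24): sell min(24,78)=24. stock: 78 - 24 = 54. total_sold = 46
  Event 7 (restock 7): 54 + 7 = 61
  Event 8 (sale 4): sell min(4,61)=4. stock: 61 - 4 = 57. total_sold = 50
  Event 9 (sale 8): sell min(8,57)=8. stock: 57 - 8 = 49. total_sold = 58
  Event 10 (sale 11): sell min(11,49)=11. stock: 49 - 11 = 38. total_sold = 69
  Event 11 (sale 1): sell min(1,38)=1. stock: 38 - 1 = 37. total_sold = 70
  Event 12 (sale 4): sell min(4,37)=4. stock: 37 - 4 = 33. total_sold = 74
Final: stock = 33, total_sold = 74

Checking against threshold 9:
  After event 1: stock=10 > 9
  After event 2: stock=32 > 9
  After event 3: stock=37 > 9
  After event 4: stock=39 > 9
  After event 5: stock=78 > 9
  After event 6: stock=54 > 9
  After event 7: stock=61 > 9
  After event 8: stock=57 > 9
  After event 9: stock=49 > 9
  After event 10: stock=38 > 9
  After event 11: stock=37 > 9
  After event 12: stock=33 > 9
Alert events: []. Count = 0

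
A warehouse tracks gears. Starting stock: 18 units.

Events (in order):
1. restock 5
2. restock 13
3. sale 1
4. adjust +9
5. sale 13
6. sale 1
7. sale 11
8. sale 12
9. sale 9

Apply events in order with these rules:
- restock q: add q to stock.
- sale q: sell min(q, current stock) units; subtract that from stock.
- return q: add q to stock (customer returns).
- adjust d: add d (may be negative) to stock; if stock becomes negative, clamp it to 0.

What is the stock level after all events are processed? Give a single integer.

Answer: 0

Derivation:
Processing events:
Start: stock = 18
  Event 1 (restock 5): 18 + 5 = 23
  Event 2 (restock 13): 23 + 13 = 36
  Event 3 (sale 1): sell min(1,36)=1. stock: 36 - 1 = 35. total_sold = 1
  Event 4 (adjust +9): 35 + 9 = 44
  Event 5 (sale 13): sell min(13,44)=13. stock: 44 - 13 = 31. total_sold = 14
  Event 6 (sale 1): sell min(1,31)=1. stock: 31 - 1 = 30. total_sold = 15
  Event 7 (sale 11): sell min(11,30)=11. stock: 30 - 11 = 19. total_sold = 26
  Event 8 (sale 12): sell min(12,19)=12. stock: 19 - 12 = 7. total_sold = 38
  Event 9 (sale 9): sell min(9,7)=7. stock: 7 - 7 = 0. total_sold = 45
Final: stock = 0, total_sold = 45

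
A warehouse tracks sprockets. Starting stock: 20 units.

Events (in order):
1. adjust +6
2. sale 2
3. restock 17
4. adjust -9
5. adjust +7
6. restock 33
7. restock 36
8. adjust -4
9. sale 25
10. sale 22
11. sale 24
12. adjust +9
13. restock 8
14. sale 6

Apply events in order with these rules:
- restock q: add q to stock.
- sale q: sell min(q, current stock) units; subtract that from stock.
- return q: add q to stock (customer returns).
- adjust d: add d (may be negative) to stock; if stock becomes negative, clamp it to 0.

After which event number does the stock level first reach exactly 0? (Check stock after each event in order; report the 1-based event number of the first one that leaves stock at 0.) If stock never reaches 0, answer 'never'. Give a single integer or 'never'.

Processing events:
Start: stock = 20
  Event 1 (adjust +6): 20 + 6 = 26
  Event 2 (sale 2): sell min(2,26)=2. stock: 26 - 2 = 24. total_sold = 2
  Event 3 (restock 17): 24 + 17 = 41
  Event 4 (adjust -9): 41 + -9 = 32
  Event 5 (adjust +7): 32 + 7 = 39
  Event 6 (restock 33): 39 + 33 = 72
  Event 7 (restock 36): 72 + 36 = 108
  Event 8 (adjust -4): 108 + -4 = 104
  Event 9 (sale 25): sell min(25,104)=25. stock: 104 - 25 = 79. total_sold = 27
  Event 10 (sale 22): sell min(22,79)=22. stock: 79 - 22 = 57. total_sold = 49
  Event 11 (sale 24): sell min(24,57)=24. stock: 57 - 24 = 33. total_sold = 73
  Event 12 (adjust +9): 33 + 9 = 42
  Event 13 (restock 8): 42 + 8 = 50
  Event 14 (sale 6): sell min(6,50)=6. stock: 50 - 6 = 44. total_sold = 79
Final: stock = 44, total_sold = 79

Stock never reaches 0.

Answer: never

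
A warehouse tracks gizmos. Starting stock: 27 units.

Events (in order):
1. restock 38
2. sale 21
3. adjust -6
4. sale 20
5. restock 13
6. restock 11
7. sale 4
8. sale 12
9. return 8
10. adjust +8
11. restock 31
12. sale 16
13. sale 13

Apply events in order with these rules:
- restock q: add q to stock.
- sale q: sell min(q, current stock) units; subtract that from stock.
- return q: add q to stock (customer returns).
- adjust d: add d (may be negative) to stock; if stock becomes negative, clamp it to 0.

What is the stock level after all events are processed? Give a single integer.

Processing events:
Start: stock = 27
  Event 1 (restock 38): 27 + 38 = 65
  Event 2 (sale 21): sell min(21,65)=21. stock: 65 - 21 = 44. total_sold = 21
  Event 3 (adjust -6): 44 + -6 = 38
  Event 4 (sale 20): sell min(20,38)=20. stock: 38 - 20 = 18. total_sold = 41
  Event 5 (restock 13): 18 + 13 = 31
  Event 6 (restock 11): 31 + 11 = 42
  Event 7 (sale 4): sell min(4,42)=4. stock: 42 - 4 = 38. total_sold = 45
  Event 8 (sale 12): sell min(12,38)=12. stock: 38 - 12 = 26. total_sold = 57
  Event 9 (return 8): 26 + 8 = 34
  Event 10 (adjust +8): 34 + 8 = 42
  Event 11 (restock 31): 42 + 31 = 73
  Event 12 (sale 16): sell min(16,73)=16. stock: 73 - 16 = 57. total_sold = 73
  Event 13 (sale 13): sell min(13,57)=13. stock: 57 - 13 = 44. total_sold = 86
Final: stock = 44, total_sold = 86

Answer: 44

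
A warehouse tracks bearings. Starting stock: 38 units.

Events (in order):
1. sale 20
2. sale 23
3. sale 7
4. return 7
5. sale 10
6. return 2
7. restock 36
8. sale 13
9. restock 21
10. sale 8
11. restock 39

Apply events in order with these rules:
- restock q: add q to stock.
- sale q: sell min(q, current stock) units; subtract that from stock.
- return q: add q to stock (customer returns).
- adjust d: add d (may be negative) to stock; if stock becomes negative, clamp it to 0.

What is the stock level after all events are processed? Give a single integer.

Answer: 77

Derivation:
Processing events:
Start: stock = 38
  Event 1 (sale 20): sell min(20,38)=20. stock: 38 - 20 = 18. total_sold = 20
  Event 2 (sale 23): sell min(23,18)=18. stock: 18 - 18 = 0. total_sold = 38
  Event 3 (sale 7): sell min(7,0)=0. stock: 0 - 0 = 0. total_sold = 38
  Event 4 (return 7): 0 + 7 = 7
  Event 5 (sale 10): sell min(10,7)=7. stock: 7 - 7 = 0. total_sold = 45
  Event 6 (return 2): 0 + 2 = 2
  Event 7 (restock 36): 2 + 36 = 38
  Event 8 (sale 13): sell min(13,38)=13. stock: 38 - 13 = 25. total_sold = 58
  Event 9 (restock 21): 25 + 21 = 46
  Event 10 (sale 8): sell min(8,46)=8. stock: 46 - 8 = 38. total_sold = 66
  Event 11 (restock 39): 38 + 39 = 77
Final: stock = 77, total_sold = 66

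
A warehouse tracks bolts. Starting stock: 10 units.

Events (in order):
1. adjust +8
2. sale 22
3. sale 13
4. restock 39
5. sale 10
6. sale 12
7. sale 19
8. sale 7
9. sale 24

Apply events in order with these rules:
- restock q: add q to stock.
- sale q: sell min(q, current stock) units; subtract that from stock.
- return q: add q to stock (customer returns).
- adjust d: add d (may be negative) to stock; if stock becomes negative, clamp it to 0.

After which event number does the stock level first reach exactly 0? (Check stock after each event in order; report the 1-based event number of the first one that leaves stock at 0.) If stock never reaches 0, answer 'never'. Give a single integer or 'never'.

Processing events:
Start: stock = 10
  Event 1 (adjust +8): 10 + 8 = 18
  Event 2 (sale 22): sell min(22,18)=18. stock: 18 - 18 = 0. total_sold = 18
  Event 3 (sale 13): sell min(13,0)=0. stock: 0 - 0 = 0. total_sold = 18
  Event 4 (restock 39): 0 + 39 = 39
  Event 5 (sale 10): sell min(10,39)=10. stock: 39 - 10 = 29. total_sold = 28
  Event 6 (sale 12): sell min(12,29)=12. stock: 29 - 12 = 17. total_sold = 40
  Event 7 (sale 19): sell min(19,17)=17. stock: 17 - 17 = 0. total_sold = 57
  Event 8 (sale 7): sell min(7,0)=0. stock: 0 - 0 = 0. total_sold = 57
  Event 9 (sale 24): sell min(24,0)=0. stock: 0 - 0 = 0. total_sold = 57
Final: stock = 0, total_sold = 57

First zero at event 2.

Answer: 2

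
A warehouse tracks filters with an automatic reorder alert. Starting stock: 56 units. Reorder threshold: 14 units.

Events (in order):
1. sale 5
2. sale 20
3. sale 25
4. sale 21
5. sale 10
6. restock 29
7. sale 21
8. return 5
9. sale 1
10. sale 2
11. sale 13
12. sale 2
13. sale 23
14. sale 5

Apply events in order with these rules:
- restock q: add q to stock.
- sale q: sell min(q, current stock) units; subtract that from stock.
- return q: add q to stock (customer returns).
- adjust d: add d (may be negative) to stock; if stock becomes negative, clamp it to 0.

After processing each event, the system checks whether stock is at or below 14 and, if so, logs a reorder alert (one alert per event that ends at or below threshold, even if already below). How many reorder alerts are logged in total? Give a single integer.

Answer: 11

Derivation:
Processing events:
Start: stock = 56
  Event 1 (sale 5): sell min(5,56)=5. stock: 56 - 5 = 51. total_sold = 5
  Event 2 (sale 20): sell min(20,51)=20. stock: 51 - 20 = 31. total_sold = 25
  Event 3 (sale 25): sell min(25,31)=25. stock: 31 - 25 = 6. total_sold = 50
  Event 4 (sale 21): sell min(21,6)=6. stock: 6 - 6 = 0. total_sold = 56
  Event 5 (sale 10): sell min(10,0)=0. stock: 0 - 0 = 0. total_sold = 56
  Event 6 (restock 29): 0 + 29 = 29
  Event 7 (sale 21): sell min(21,29)=21. stock: 29 - 21 = 8. total_sold = 77
  Event 8 (return 5): 8 + 5 = 13
  Event 9 (sale 1): sell min(1,13)=1. stock: 13 - 1 = 12. total_sold = 78
  Event 10 (sale 2): sell min(2,12)=2. stock: 12 - 2 = 10. total_sold = 80
  Event 11 (sale 13): sell min(13,10)=10. stock: 10 - 10 = 0. total_sold = 90
  Event 12 (sale 2): sell min(2,0)=0. stock: 0 - 0 = 0. total_sold = 90
  Event 13 (sale 23): sell min(23,0)=0. stock: 0 - 0 = 0. total_sold = 90
  Event 14 (sale 5): sell min(5,0)=0. stock: 0 - 0 = 0. total_sold = 90
Final: stock = 0, total_sold = 90

Checking against threshold 14:
  After event 1: stock=51 > 14
  After event 2: stock=31 > 14
  After event 3: stock=6 <= 14 -> ALERT
  After event 4: stock=0 <= 14 -> ALERT
  After event 5: stock=0 <= 14 -> ALERT
  After event 6: stock=29 > 14
  After event 7: stock=8 <= 14 -> ALERT
  After event 8: stock=13 <= 14 -> ALERT
  After event 9: stock=12 <= 14 -> ALERT
  After event 10: stock=10 <= 14 -> ALERT
  After event 11: stock=0 <= 14 -> ALERT
  After event 12: stock=0 <= 14 -> ALERT
  After event 13: stock=0 <= 14 -> ALERT
  After event 14: stock=0 <= 14 -> ALERT
Alert events: [3, 4, 5, 7, 8, 9, 10, 11, 12, 13, 14]. Count = 11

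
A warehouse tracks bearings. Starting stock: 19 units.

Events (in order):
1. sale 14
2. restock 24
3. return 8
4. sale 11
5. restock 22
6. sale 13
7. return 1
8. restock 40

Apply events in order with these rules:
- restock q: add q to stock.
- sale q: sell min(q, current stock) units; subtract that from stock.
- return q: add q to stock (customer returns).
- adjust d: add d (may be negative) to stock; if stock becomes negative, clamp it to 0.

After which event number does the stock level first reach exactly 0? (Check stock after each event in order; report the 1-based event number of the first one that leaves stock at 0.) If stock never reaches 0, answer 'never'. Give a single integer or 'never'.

Answer: never

Derivation:
Processing events:
Start: stock = 19
  Event 1 (sale 14): sell min(14,19)=14. stock: 19 - 14 = 5. total_sold = 14
  Event 2 (restock 24): 5 + 24 = 29
  Event 3 (return 8): 29 + 8 = 37
  Event 4 (sale 11): sell min(11,37)=11. stock: 37 - 11 = 26. total_sold = 25
  Event 5 (restock 22): 26 + 22 = 48
  Event 6 (sale 13): sell min(13,48)=13. stock: 48 - 13 = 35. total_sold = 38
  Event 7 (return 1): 35 + 1 = 36
  Event 8 (restock 40): 36 + 40 = 76
Final: stock = 76, total_sold = 38

Stock never reaches 0.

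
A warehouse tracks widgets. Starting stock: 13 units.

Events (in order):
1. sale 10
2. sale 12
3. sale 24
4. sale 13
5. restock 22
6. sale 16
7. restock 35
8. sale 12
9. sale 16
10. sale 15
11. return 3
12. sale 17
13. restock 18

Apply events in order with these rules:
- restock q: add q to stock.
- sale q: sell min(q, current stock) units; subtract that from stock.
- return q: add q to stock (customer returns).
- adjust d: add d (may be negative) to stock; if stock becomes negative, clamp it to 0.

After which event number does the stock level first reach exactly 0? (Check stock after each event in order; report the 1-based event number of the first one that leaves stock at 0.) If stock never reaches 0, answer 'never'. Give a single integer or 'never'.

Processing events:
Start: stock = 13
  Event 1 (sale 10): sell min(10,13)=10. stock: 13 - 10 = 3. total_sold = 10
  Event 2 (sale 12): sell min(12,3)=3. stock: 3 - 3 = 0. total_sold = 13
  Event 3 (sale 24): sell min(24,0)=0. stock: 0 - 0 = 0. total_sold = 13
  Event 4 (sale 13): sell min(13,0)=0. stock: 0 - 0 = 0. total_sold = 13
  Event 5 (restock 22): 0 + 22 = 22
  Event 6 (sale 16): sell min(16,22)=16. stock: 22 - 16 = 6. total_sold = 29
  Event 7 (restock 35): 6 + 35 = 41
  Event 8 (sale 12): sell min(12,41)=12. stock: 41 - 12 = 29. total_sold = 41
  Event 9 (sale 16): sell min(16,29)=16. stock: 29 - 16 = 13. total_sold = 57
  Event 10 (sale 15): sell min(15,13)=13. stock: 13 - 13 = 0. total_sold = 70
  Event 11 (return 3): 0 + 3 = 3
  Event 12 (sale 17): sell min(17,3)=3. stock: 3 - 3 = 0. total_sold = 73
  Event 13 (restock 18): 0 + 18 = 18
Final: stock = 18, total_sold = 73

First zero at event 2.

Answer: 2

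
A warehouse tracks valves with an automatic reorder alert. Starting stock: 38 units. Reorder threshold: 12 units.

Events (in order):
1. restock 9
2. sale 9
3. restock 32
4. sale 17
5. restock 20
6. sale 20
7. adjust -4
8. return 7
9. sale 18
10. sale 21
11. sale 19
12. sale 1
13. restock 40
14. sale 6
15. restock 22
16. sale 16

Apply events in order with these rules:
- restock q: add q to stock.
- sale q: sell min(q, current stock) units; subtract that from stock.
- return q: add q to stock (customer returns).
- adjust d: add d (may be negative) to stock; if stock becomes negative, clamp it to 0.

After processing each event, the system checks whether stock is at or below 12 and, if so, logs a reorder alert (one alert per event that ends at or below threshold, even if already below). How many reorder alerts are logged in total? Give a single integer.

Answer: 2

Derivation:
Processing events:
Start: stock = 38
  Event 1 (restock 9): 38 + 9 = 47
  Event 2 (sale 9): sell min(9,47)=9. stock: 47 - 9 = 38. total_sold = 9
  Event 3 (restock 32): 38 + 32 = 70
  Event 4 (sale 17): sell min(17,70)=17. stock: 70 - 17 = 53. total_sold = 26
  Event 5 (restock 20): 53 + 20 = 73
  Event 6 (sale 20): sell min(20,73)=20. stock: 73 - 20 = 53. total_sold = 46
  Event 7 (adjust -4): 53 + -4 = 49
  Event 8 (return 7): 49 + 7 = 56
  Event 9 (sale 18): sell min(18,56)=18. stock: 56 - 18 = 38. total_sold = 64
  Event 10 (sale 21): sell min(21,38)=21. stock: 38 - 21 = 17. total_sold = 85
  Event 11 (sale 19): sell min(19,17)=17. stock: 17 - 17 = 0. total_sold = 102
  Event 12 (sale 1): sell min(1,0)=0. stock: 0 - 0 = 0. total_sold = 102
  Event 13 (restock 40): 0 + 40 = 40
  Event 14 (sale 6): sell min(6,40)=6. stock: 40 - 6 = 34. total_sold = 108
  Event 15 (restock 22): 34 + 22 = 56
  Event 16 (sale 16): sell min(16,56)=16. stock: 56 - 16 = 40. total_sold = 124
Final: stock = 40, total_sold = 124

Checking against threshold 12:
  After event 1: stock=47 > 12
  After event 2: stock=38 > 12
  After event 3: stock=70 > 12
  After event 4: stock=53 > 12
  After event 5: stock=73 > 12
  After event 6: stock=53 > 12
  After event 7: stock=49 > 12
  After event 8: stock=56 > 12
  After event 9: stock=38 > 12
  After event 10: stock=17 > 12
  After event 11: stock=0 <= 12 -> ALERT
  After event 12: stock=0 <= 12 -> ALERT
  After event 13: stock=40 > 12
  After event 14: stock=34 > 12
  After event 15: stock=56 > 12
  After event 16: stock=40 > 12
Alert events: [11, 12]. Count = 2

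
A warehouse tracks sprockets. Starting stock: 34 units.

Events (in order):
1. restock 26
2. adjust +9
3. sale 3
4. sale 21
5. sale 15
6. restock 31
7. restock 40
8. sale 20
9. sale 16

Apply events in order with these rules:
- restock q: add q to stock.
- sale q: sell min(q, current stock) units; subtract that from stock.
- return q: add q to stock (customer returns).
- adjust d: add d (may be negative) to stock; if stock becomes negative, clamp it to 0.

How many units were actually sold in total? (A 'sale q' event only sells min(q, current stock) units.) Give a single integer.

Processing events:
Start: stock = 34
  Event 1 (restock 26): 34 + 26 = 60
  Event 2 (adjust +9): 60 + 9 = 69
  Event 3 (sale 3): sell min(3,69)=3. stock: 69 - 3 = 66. total_sold = 3
  Event 4 (sale 21): sell min(21,66)=21. stock: 66 - 21 = 45. total_sold = 24
  Event 5 (sale 15): sell min(15,45)=15. stock: 45 - 15 = 30. total_sold = 39
  Event 6 (restock 31): 30 + 31 = 61
  Event 7 (restock 40): 61 + 40 = 101
  Event 8 (sale 20): sell min(20,101)=20. stock: 101 - 20 = 81. total_sold = 59
  Event 9 (sale 16): sell min(16,81)=16. stock: 81 - 16 = 65. total_sold = 75
Final: stock = 65, total_sold = 75

Answer: 75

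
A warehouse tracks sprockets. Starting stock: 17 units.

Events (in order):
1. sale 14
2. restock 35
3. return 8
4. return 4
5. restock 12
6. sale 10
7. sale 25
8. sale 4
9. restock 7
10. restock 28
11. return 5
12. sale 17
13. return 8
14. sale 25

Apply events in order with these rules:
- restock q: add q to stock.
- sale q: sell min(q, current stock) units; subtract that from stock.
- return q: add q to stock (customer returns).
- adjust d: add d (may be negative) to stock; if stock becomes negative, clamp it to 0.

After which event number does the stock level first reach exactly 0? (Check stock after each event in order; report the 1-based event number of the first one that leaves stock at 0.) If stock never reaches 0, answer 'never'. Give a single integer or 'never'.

Processing events:
Start: stock = 17
  Event 1 (sale 14): sell min(14,17)=14. stock: 17 - 14 = 3. total_sold = 14
  Event 2 (restock 35): 3 + 35 = 38
  Event 3 (return 8): 38 + 8 = 46
  Event 4 (return 4): 46 + 4 = 50
  Event 5 (restock 12): 50 + 12 = 62
  Event 6 (sale 10): sell min(10,62)=10. stock: 62 - 10 = 52. total_sold = 24
  Event 7 (sale 25): sell min(25,52)=25. stock: 52 - 25 = 27. total_sold = 49
  Event 8 (sale 4): sell min(4,27)=4. stock: 27 - 4 = 23. total_sold = 53
  Event 9 (restock 7): 23 + 7 = 30
  Event 10 (restock 28): 30 + 28 = 58
  Event 11 (return 5): 58 + 5 = 63
  Event 12 (sale 17): sell min(17,63)=17. stock: 63 - 17 = 46. total_sold = 70
  Event 13 (return 8): 46 + 8 = 54
  Event 14 (sale 25): sell min(25,54)=25. stock: 54 - 25 = 29. total_sold = 95
Final: stock = 29, total_sold = 95

Stock never reaches 0.

Answer: never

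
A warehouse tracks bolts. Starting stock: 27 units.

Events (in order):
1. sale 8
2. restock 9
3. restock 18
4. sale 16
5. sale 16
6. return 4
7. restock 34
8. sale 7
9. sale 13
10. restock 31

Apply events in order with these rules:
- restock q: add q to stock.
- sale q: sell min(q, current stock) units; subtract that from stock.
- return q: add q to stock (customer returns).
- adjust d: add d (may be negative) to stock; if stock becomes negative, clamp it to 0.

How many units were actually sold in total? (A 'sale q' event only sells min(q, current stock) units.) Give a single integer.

Answer: 60

Derivation:
Processing events:
Start: stock = 27
  Event 1 (sale 8): sell min(8,27)=8. stock: 27 - 8 = 19. total_sold = 8
  Event 2 (restock 9): 19 + 9 = 28
  Event 3 (restock 18): 28 + 18 = 46
  Event 4 (sale 16): sell min(16,46)=16. stock: 46 - 16 = 30. total_sold = 24
  Event 5 (sale 16): sell min(16,30)=16. stock: 30 - 16 = 14. total_sold = 40
  Event 6 (return 4): 14 + 4 = 18
  Event 7 (restock 34): 18 + 34 = 52
  Event 8 (sale 7): sell min(7,52)=7. stock: 52 - 7 = 45. total_sold = 47
  Event 9 (sale 13): sell min(13,45)=13. stock: 45 - 13 = 32. total_sold = 60
  Event 10 (restock 31): 32 + 31 = 63
Final: stock = 63, total_sold = 60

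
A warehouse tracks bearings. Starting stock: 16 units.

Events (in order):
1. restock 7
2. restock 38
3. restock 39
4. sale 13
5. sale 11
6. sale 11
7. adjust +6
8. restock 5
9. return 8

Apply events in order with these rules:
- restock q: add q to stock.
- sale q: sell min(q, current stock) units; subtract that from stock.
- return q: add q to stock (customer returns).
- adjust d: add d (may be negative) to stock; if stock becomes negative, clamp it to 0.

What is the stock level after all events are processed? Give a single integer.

Processing events:
Start: stock = 16
  Event 1 (restock 7): 16 + 7 = 23
  Event 2 (restock 38): 23 + 38 = 61
  Event 3 (restock 39): 61 + 39 = 100
  Event 4 (sale 13): sell min(13,100)=13. stock: 100 - 13 = 87. total_sold = 13
  Event 5 (sale 11): sell min(11,87)=11. stock: 87 - 11 = 76. total_sold = 24
  Event 6 (sale 11): sell min(11,76)=11. stock: 76 - 11 = 65. total_sold = 35
  Event 7 (adjust +6): 65 + 6 = 71
  Event 8 (restock 5): 71 + 5 = 76
  Event 9 (return 8): 76 + 8 = 84
Final: stock = 84, total_sold = 35

Answer: 84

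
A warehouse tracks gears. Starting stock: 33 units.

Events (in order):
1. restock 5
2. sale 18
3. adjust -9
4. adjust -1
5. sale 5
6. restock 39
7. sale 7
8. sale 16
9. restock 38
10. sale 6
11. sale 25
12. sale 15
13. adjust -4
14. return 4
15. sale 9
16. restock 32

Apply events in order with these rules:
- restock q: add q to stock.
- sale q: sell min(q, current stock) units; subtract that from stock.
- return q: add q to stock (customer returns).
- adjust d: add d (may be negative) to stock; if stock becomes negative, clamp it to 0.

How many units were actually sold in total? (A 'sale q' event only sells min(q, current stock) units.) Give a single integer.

Answer: 101

Derivation:
Processing events:
Start: stock = 33
  Event 1 (restock 5): 33 + 5 = 38
  Event 2 (sale 18): sell min(18,38)=18. stock: 38 - 18 = 20. total_sold = 18
  Event 3 (adjust -9): 20 + -9 = 11
  Event 4 (adjust -1): 11 + -1 = 10
  Event 5 (sale 5): sell min(5,10)=5. stock: 10 - 5 = 5. total_sold = 23
  Event 6 (restock 39): 5 + 39 = 44
  Event 7 (sale 7): sell min(7,44)=7. stock: 44 - 7 = 37. total_sold = 30
  Event 8 (sale 16): sell min(16,37)=16. stock: 37 - 16 = 21. total_sold = 46
  Event 9 (restock 38): 21 + 38 = 59
  Event 10 (sale 6): sell min(6,59)=6. stock: 59 - 6 = 53. total_sold = 52
  Event 11 (sale 25): sell min(25,53)=25. stock: 53 - 25 = 28. total_sold = 77
  Event 12 (sale 15): sell min(15,28)=15. stock: 28 - 15 = 13. total_sold = 92
  Event 13 (adjust -4): 13 + -4 = 9
  Event 14 (return 4): 9 + 4 = 13
  Event 15 (sale 9): sell min(9,13)=9. stock: 13 - 9 = 4. total_sold = 101
  Event 16 (restock 32): 4 + 32 = 36
Final: stock = 36, total_sold = 101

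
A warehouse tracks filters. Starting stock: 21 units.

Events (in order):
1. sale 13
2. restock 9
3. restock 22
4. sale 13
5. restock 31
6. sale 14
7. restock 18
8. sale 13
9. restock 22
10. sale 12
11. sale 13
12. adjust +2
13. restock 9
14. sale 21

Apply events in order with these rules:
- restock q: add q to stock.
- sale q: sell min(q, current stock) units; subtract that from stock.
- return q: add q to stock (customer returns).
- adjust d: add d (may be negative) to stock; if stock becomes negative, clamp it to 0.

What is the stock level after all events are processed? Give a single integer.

Processing events:
Start: stock = 21
  Event 1 (sale 13): sell min(13,21)=13. stock: 21 - 13 = 8. total_sold = 13
  Event 2 (restock 9): 8 + 9 = 17
  Event 3 (restock 22): 17 + 22 = 39
  Event 4 (sale 13): sell min(13,39)=13. stock: 39 - 13 = 26. total_sold = 26
  Event 5 (restock 31): 26 + 31 = 57
  Event 6 (sale 14): sell min(14,57)=14. stock: 57 - 14 = 43. total_sold = 40
  Event 7 (restock 18): 43 + 18 = 61
  Event 8 (sale 13): sell min(13,61)=13. stock: 61 - 13 = 48. total_sold = 53
  Event 9 (restock 22): 48 + 22 = 70
  Event 10 (sale 12): sell min(12,70)=12. stock: 70 - 12 = 58. total_sold = 65
  Event 11 (sale 13): sell min(13,58)=13. stock: 58 - 13 = 45. total_sold = 78
  Event 12 (adjust +2): 45 + 2 = 47
  Event 13 (restock 9): 47 + 9 = 56
  Event 14 (sale 21): sell min(21,56)=21. stock: 56 - 21 = 35. total_sold = 99
Final: stock = 35, total_sold = 99

Answer: 35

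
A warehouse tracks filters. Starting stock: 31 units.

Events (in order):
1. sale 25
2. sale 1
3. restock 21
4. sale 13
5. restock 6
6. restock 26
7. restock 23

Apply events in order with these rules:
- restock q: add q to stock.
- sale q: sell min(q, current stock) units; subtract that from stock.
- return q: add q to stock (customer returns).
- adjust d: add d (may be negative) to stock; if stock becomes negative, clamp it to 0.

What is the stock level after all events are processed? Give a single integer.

Processing events:
Start: stock = 31
  Event 1 (sale 25): sell min(25,31)=25. stock: 31 - 25 = 6. total_sold = 25
  Event 2 (sale 1): sell min(1,6)=1. stock: 6 - 1 = 5. total_sold = 26
  Event 3 (restock 21): 5 + 21 = 26
  Event 4 (sale 13): sell min(13,26)=13. stock: 26 - 13 = 13. total_sold = 39
  Event 5 (restock 6): 13 + 6 = 19
  Event 6 (restock 26): 19 + 26 = 45
  Event 7 (restock 23): 45 + 23 = 68
Final: stock = 68, total_sold = 39

Answer: 68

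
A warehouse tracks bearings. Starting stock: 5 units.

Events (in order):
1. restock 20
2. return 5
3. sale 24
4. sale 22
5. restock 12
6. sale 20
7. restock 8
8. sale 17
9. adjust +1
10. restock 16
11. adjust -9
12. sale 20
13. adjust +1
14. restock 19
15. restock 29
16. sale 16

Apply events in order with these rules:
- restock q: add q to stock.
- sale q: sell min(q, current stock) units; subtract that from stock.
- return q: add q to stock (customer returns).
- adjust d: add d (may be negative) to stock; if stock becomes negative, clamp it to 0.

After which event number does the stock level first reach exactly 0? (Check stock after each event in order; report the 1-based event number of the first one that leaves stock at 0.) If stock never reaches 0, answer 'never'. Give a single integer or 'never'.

Answer: 4

Derivation:
Processing events:
Start: stock = 5
  Event 1 (restock 20): 5 + 20 = 25
  Event 2 (return 5): 25 + 5 = 30
  Event 3 (sale 24): sell min(24,30)=24. stock: 30 - 24 = 6. total_sold = 24
  Event 4 (sale 22): sell min(22,6)=6. stock: 6 - 6 = 0. total_sold = 30
  Event 5 (restock 12): 0 + 12 = 12
  Event 6 (sale 20): sell min(20,12)=12. stock: 12 - 12 = 0. total_sold = 42
  Event 7 (restock 8): 0 + 8 = 8
  Event 8 (sale 17): sell min(17,8)=8. stock: 8 - 8 = 0. total_sold = 50
  Event 9 (adjust +1): 0 + 1 = 1
  Event 10 (restock 16): 1 + 16 = 17
  Event 11 (adjust -9): 17 + -9 = 8
  Event 12 (sale 20): sell min(20,8)=8. stock: 8 - 8 = 0. total_sold = 58
  Event 13 (adjust +1): 0 + 1 = 1
  Event 14 (restock 19): 1 + 19 = 20
  Event 15 (restock 29): 20 + 29 = 49
  Event 16 (sale 16): sell min(16,49)=16. stock: 49 - 16 = 33. total_sold = 74
Final: stock = 33, total_sold = 74

First zero at event 4.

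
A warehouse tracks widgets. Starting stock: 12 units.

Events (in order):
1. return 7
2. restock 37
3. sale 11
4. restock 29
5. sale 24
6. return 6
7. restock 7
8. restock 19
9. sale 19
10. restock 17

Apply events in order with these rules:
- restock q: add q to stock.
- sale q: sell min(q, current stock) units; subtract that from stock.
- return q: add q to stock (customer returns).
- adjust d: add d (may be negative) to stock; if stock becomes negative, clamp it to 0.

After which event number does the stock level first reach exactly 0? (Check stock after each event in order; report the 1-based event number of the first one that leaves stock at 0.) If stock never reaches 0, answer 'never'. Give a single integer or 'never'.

Processing events:
Start: stock = 12
  Event 1 (return 7): 12 + 7 = 19
  Event 2 (restock 37): 19 + 37 = 56
  Event 3 (sale 11): sell min(11,56)=11. stock: 56 - 11 = 45. total_sold = 11
  Event 4 (restock 29): 45 + 29 = 74
  Event 5 (sale 24): sell min(24,74)=24. stock: 74 - 24 = 50. total_sold = 35
  Event 6 (return 6): 50 + 6 = 56
  Event 7 (restock 7): 56 + 7 = 63
  Event 8 (restock 19): 63 + 19 = 82
  Event 9 (sale 19): sell min(19,82)=19. stock: 82 - 19 = 63. total_sold = 54
  Event 10 (restock 17): 63 + 17 = 80
Final: stock = 80, total_sold = 54

Stock never reaches 0.

Answer: never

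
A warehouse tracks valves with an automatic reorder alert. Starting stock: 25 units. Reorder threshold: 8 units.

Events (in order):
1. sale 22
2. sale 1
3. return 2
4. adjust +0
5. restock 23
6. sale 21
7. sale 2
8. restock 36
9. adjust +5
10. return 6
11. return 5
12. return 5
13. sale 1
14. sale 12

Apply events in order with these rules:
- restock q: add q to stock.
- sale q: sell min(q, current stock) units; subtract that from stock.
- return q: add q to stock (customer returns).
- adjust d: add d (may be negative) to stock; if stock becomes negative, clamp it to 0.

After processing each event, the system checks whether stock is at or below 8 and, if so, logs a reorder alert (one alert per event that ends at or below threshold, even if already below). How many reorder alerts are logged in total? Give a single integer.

Processing events:
Start: stock = 25
  Event 1 (sale 22): sell min(22,25)=22. stock: 25 - 22 = 3. total_sold = 22
  Event 2 (sale 1): sell min(1,3)=1. stock: 3 - 1 = 2. total_sold = 23
  Event 3 (return 2): 2 + 2 = 4
  Event 4 (adjust +0): 4 + 0 = 4
  Event 5 (restock 23): 4 + 23 = 27
  Event 6 (sale 21): sell min(21,27)=21. stock: 27 - 21 = 6. total_sold = 44
  Event 7 (sale 2): sell min(2,6)=2. stock: 6 - 2 = 4. total_sold = 46
  Event 8 (restock 36): 4 + 36 = 40
  Event 9 (adjust +5): 40 + 5 = 45
  Event 10 (return 6): 45 + 6 = 51
  Event 11 (return 5): 51 + 5 = 56
  Event 12 (return 5): 56 + 5 = 61
  Event 13 (sale 1): sell min(1,61)=1. stock: 61 - 1 = 60. total_sold = 47
  Event 14 (sale 12): sell min(12,60)=12. stock: 60 - 12 = 48. total_sold = 59
Final: stock = 48, total_sold = 59

Checking against threshold 8:
  After event 1: stock=3 <= 8 -> ALERT
  After event 2: stock=2 <= 8 -> ALERT
  After event 3: stock=4 <= 8 -> ALERT
  After event 4: stock=4 <= 8 -> ALERT
  After event 5: stock=27 > 8
  After event 6: stock=6 <= 8 -> ALERT
  After event 7: stock=4 <= 8 -> ALERT
  After event 8: stock=40 > 8
  After event 9: stock=45 > 8
  After event 10: stock=51 > 8
  After event 11: stock=56 > 8
  After event 12: stock=61 > 8
  After event 13: stock=60 > 8
  After event 14: stock=48 > 8
Alert events: [1, 2, 3, 4, 6, 7]. Count = 6

Answer: 6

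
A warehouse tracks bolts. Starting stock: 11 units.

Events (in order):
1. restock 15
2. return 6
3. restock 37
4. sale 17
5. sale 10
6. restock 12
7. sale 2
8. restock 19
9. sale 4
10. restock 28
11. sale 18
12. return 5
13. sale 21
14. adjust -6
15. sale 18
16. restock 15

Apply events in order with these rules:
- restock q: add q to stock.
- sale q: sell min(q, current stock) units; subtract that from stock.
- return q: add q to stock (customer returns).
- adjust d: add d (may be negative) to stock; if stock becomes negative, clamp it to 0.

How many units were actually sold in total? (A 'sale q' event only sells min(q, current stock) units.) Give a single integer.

Processing events:
Start: stock = 11
  Event 1 (restock 15): 11 + 15 = 26
  Event 2 (return 6): 26 + 6 = 32
  Event 3 (restock 37): 32 + 37 = 69
  Event 4 (sale 17): sell min(17,69)=17. stock: 69 - 17 = 52. total_sold = 17
  Event 5 (sale 10): sell min(10,52)=10. stock: 52 - 10 = 42. total_sold = 27
  Event 6 (restock 12): 42 + 12 = 54
  Event 7 (sale 2): sell min(2,54)=2. stock: 54 - 2 = 52. total_sold = 29
  Event 8 (restock 19): 52 + 19 = 71
  Event 9 (sale 4): sell min(4,71)=4. stock: 71 - 4 = 67. total_sold = 33
  Event 10 (restock 28): 67 + 28 = 95
  Event 11 (sale 18): sell min(18,95)=18. stock: 95 - 18 = 77. total_sold = 51
  Event 12 (return 5): 77 + 5 = 82
  Event 13 (sale 21): sell min(21,82)=21. stock: 82 - 21 = 61. total_sold = 72
  Event 14 (adjust -6): 61 + -6 = 55
  Event 15 (sale 18): sell min(18,55)=18. stock: 55 - 18 = 37. total_sold = 90
  Event 16 (restock 15): 37 + 15 = 52
Final: stock = 52, total_sold = 90

Answer: 90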